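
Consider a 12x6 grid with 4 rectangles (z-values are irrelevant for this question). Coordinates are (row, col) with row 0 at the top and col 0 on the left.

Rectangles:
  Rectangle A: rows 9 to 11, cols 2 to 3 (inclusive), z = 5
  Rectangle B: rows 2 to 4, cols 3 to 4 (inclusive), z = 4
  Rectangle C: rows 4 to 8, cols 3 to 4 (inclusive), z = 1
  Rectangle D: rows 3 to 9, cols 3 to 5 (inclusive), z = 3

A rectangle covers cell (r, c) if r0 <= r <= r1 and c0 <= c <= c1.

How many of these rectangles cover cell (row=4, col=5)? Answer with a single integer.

Answer: 1

Derivation:
Check cell (4,5):
  A: rows 9-11 cols 2-3 -> outside (row miss)
  B: rows 2-4 cols 3-4 -> outside (col miss)
  C: rows 4-8 cols 3-4 -> outside (col miss)
  D: rows 3-9 cols 3-5 -> covers
Count covering = 1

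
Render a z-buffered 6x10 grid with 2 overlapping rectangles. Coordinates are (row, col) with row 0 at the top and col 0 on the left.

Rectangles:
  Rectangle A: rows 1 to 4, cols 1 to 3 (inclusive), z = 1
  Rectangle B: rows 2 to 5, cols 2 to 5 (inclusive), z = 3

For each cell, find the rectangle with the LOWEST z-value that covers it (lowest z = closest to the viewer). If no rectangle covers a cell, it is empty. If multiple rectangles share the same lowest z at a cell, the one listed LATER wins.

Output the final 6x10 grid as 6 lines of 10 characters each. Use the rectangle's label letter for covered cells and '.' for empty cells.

..........
.AAA......
.AAABB....
.AAABB....
.AAABB....
..BBBB....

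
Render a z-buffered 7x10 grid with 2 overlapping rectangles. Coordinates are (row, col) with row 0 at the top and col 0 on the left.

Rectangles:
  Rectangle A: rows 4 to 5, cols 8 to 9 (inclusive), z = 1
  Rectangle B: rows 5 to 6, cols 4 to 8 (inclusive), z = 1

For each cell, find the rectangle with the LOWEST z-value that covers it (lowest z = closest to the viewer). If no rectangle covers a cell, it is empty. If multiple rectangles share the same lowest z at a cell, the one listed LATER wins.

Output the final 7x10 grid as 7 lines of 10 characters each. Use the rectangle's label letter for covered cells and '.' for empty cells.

..........
..........
..........
..........
........AA
....BBBBBA
....BBBBB.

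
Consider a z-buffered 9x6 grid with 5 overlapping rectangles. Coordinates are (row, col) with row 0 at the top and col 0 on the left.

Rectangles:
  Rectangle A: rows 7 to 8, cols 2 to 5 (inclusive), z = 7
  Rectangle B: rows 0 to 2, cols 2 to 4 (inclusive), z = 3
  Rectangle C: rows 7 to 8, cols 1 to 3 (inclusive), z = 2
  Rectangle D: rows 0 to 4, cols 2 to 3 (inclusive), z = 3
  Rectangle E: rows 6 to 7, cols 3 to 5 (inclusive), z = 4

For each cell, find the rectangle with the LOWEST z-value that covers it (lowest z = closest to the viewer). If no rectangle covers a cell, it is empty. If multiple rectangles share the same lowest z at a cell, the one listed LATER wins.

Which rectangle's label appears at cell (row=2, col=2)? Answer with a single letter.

Check cell (2,2):
  A: rows 7-8 cols 2-5 -> outside (row miss)
  B: rows 0-2 cols 2-4 z=3 -> covers; best now B (z=3)
  C: rows 7-8 cols 1-3 -> outside (row miss)
  D: rows 0-4 cols 2-3 z=3 -> covers; best now D (z=3)
  E: rows 6-7 cols 3-5 -> outside (row miss)
Winner: D at z=3

Answer: D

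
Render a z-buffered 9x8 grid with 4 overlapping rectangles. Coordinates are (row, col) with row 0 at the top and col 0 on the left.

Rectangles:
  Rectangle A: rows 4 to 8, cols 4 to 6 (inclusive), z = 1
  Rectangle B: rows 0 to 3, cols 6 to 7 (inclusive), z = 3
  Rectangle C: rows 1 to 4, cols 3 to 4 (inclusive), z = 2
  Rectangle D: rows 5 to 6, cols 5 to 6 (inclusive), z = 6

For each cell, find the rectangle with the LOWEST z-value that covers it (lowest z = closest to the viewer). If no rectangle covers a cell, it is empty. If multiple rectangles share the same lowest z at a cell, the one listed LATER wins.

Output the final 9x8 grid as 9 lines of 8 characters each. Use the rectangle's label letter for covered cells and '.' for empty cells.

......BB
...CC.BB
...CC.BB
...CC.BB
...CAAA.
....AAA.
....AAA.
....AAA.
....AAA.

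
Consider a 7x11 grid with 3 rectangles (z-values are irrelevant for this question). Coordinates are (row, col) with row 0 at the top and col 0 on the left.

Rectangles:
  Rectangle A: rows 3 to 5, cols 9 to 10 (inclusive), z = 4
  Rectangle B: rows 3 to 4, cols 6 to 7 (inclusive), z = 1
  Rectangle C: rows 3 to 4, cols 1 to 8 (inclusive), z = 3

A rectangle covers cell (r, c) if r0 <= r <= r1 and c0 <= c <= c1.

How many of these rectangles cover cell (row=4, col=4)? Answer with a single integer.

Check cell (4,4):
  A: rows 3-5 cols 9-10 -> outside (col miss)
  B: rows 3-4 cols 6-7 -> outside (col miss)
  C: rows 3-4 cols 1-8 -> covers
Count covering = 1

Answer: 1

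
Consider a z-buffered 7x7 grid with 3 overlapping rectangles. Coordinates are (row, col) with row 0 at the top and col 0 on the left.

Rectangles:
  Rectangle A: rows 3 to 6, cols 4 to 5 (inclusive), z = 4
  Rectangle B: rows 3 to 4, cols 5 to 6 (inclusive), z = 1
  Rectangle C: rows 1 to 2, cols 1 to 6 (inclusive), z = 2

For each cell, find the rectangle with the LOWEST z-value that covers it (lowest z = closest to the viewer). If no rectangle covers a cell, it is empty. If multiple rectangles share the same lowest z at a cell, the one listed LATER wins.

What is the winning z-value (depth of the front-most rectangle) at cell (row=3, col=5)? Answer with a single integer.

Check cell (3,5):
  A: rows 3-6 cols 4-5 z=4 -> covers; best now A (z=4)
  B: rows 3-4 cols 5-6 z=1 -> covers; best now B (z=1)
  C: rows 1-2 cols 1-6 -> outside (row miss)
Winner: B at z=1

Answer: 1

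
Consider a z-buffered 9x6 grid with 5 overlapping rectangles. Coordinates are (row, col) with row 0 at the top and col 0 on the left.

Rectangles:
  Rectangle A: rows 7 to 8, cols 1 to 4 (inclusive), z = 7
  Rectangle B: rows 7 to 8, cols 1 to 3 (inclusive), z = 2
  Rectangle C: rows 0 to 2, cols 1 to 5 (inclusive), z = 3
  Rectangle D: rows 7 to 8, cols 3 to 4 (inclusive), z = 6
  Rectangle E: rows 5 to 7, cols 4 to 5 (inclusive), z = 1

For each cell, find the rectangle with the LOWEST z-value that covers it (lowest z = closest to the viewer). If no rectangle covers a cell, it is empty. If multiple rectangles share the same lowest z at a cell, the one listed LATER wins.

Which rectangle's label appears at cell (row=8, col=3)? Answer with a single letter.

Answer: B

Derivation:
Check cell (8,3):
  A: rows 7-8 cols 1-4 z=7 -> covers; best now A (z=7)
  B: rows 7-8 cols 1-3 z=2 -> covers; best now B (z=2)
  C: rows 0-2 cols 1-5 -> outside (row miss)
  D: rows 7-8 cols 3-4 z=6 -> covers; best now B (z=2)
  E: rows 5-7 cols 4-5 -> outside (row miss)
Winner: B at z=2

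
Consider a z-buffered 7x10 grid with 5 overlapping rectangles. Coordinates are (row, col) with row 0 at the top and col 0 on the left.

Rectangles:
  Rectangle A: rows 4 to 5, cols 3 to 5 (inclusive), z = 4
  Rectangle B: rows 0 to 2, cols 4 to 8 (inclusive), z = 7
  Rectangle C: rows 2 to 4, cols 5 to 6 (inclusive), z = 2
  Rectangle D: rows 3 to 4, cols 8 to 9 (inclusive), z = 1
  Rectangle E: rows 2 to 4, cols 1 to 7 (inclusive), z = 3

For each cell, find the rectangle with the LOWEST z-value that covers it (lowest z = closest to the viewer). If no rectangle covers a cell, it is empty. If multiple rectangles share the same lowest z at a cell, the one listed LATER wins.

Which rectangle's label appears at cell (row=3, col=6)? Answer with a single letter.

Answer: C

Derivation:
Check cell (3,6):
  A: rows 4-5 cols 3-5 -> outside (row miss)
  B: rows 0-2 cols 4-8 -> outside (row miss)
  C: rows 2-4 cols 5-6 z=2 -> covers; best now C (z=2)
  D: rows 3-4 cols 8-9 -> outside (col miss)
  E: rows 2-4 cols 1-7 z=3 -> covers; best now C (z=2)
Winner: C at z=2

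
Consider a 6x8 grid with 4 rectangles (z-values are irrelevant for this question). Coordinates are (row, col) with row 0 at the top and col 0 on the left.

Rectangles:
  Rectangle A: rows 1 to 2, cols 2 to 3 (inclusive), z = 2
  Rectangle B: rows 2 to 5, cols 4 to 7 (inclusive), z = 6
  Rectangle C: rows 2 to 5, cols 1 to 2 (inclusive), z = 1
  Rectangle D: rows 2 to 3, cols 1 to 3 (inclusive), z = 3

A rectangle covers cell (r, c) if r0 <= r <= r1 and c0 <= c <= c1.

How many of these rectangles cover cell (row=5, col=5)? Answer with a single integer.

Check cell (5,5):
  A: rows 1-2 cols 2-3 -> outside (row miss)
  B: rows 2-5 cols 4-7 -> covers
  C: rows 2-5 cols 1-2 -> outside (col miss)
  D: rows 2-3 cols 1-3 -> outside (row miss)
Count covering = 1

Answer: 1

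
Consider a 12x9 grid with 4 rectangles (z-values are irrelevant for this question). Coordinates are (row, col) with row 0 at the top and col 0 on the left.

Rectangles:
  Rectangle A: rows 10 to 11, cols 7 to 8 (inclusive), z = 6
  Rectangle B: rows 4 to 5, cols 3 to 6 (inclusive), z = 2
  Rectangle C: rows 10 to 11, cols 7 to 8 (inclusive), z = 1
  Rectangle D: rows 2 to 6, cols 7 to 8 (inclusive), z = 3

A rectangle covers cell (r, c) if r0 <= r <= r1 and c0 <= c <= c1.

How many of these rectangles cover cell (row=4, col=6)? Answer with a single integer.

Answer: 1

Derivation:
Check cell (4,6):
  A: rows 10-11 cols 7-8 -> outside (row miss)
  B: rows 4-5 cols 3-6 -> covers
  C: rows 10-11 cols 7-8 -> outside (row miss)
  D: rows 2-6 cols 7-8 -> outside (col miss)
Count covering = 1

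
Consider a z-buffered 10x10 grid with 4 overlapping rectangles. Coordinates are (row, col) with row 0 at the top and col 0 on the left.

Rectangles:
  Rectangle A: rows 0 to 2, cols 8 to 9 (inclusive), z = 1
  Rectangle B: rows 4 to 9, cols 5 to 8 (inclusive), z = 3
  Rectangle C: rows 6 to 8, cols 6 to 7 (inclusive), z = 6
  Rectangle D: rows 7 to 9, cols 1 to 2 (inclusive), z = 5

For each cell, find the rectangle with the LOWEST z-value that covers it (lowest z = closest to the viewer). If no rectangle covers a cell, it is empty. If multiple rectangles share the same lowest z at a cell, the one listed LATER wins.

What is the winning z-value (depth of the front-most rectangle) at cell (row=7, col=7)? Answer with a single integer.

Answer: 3

Derivation:
Check cell (7,7):
  A: rows 0-2 cols 8-9 -> outside (row miss)
  B: rows 4-9 cols 5-8 z=3 -> covers; best now B (z=3)
  C: rows 6-8 cols 6-7 z=6 -> covers; best now B (z=3)
  D: rows 7-9 cols 1-2 -> outside (col miss)
Winner: B at z=3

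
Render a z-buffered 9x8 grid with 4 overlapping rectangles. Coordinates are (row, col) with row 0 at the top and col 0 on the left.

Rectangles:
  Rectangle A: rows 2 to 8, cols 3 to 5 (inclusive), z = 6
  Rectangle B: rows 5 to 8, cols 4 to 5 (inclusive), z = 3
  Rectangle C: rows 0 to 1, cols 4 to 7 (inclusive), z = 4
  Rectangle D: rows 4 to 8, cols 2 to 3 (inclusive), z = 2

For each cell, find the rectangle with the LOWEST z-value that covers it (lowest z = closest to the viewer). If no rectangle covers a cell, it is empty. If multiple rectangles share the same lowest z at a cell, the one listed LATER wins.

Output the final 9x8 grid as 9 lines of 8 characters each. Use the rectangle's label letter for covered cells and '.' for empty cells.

....CCCC
....CCCC
...AAA..
...AAA..
..DDAA..
..DDBB..
..DDBB..
..DDBB..
..DDBB..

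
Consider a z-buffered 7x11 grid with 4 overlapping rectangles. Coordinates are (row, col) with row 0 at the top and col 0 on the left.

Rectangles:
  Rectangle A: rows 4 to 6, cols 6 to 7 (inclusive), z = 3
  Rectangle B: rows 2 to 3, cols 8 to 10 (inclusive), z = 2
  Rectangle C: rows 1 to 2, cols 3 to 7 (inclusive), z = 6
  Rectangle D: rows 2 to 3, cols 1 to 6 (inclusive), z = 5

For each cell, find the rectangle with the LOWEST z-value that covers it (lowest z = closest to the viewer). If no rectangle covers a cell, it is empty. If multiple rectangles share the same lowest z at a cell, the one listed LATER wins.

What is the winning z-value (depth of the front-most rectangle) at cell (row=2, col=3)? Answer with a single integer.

Check cell (2,3):
  A: rows 4-6 cols 6-7 -> outside (row miss)
  B: rows 2-3 cols 8-10 -> outside (col miss)
  C: rows 1-2 cols 3-7 z=6 -> covers; best now C (z=6)
  D: rows 2-3 cols 1-6 z=5 -> covers; best now D (z=5)
Winner: D at z=5

Answer: 5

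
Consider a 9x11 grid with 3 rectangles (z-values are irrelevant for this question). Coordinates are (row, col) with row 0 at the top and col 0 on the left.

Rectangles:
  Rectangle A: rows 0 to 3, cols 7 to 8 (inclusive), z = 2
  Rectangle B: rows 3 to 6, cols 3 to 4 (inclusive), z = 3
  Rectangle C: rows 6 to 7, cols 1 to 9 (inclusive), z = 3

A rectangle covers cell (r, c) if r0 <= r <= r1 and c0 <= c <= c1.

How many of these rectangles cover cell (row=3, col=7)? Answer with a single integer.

Check cell (3,7):
  A: rows 0-3 cols 7-8 -> covers
  B: rows 3-6 cols 3-4 -> outside (col miss)
  C: rows 6-7 cols 1-9 -> outside (row miss)
Count covering = 1

Answer: 1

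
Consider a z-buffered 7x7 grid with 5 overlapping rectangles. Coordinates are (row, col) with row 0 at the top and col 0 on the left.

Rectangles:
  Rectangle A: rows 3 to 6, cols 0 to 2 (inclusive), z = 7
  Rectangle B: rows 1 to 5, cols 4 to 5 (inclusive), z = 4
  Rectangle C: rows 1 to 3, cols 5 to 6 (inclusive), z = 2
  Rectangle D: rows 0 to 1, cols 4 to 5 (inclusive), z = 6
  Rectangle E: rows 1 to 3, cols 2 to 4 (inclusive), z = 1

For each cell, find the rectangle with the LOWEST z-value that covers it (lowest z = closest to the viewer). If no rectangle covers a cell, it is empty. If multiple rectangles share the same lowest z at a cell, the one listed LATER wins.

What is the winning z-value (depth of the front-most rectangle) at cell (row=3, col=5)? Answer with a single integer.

Check cell (3,5):
  A: rows 3-6 cols 0-2 -> outside (col miss)
  B: rows 1-5 cols 4-5 z=4 -> covers; best now B (z=4)
  C: rows 1-3 cols 5-6 z=2 -> covers; best now C (z=2)
  D: rows 0-1 cols 4-5 -> outside (row miss)
  E: rows 1-3 cols 2-4 -> outside (col miss)
Winner: C at z=2

Answer: 2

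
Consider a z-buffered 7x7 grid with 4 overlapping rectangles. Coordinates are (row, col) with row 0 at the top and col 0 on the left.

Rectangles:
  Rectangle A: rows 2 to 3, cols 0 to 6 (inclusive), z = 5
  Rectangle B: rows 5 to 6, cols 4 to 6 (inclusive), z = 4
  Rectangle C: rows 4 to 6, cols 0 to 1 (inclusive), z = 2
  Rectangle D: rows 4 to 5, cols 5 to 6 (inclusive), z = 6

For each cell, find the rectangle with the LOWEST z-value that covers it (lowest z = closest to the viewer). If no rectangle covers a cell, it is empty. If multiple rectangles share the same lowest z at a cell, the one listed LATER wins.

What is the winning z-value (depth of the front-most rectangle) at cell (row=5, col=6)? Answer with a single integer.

Check cell (5,6):
  A: rows 2-3 cols 0-6 -> outside (row miss)
  B: rows 5-6 cols 4-6 z=4 -> covers; best now B (z=4)
  C: rows 4-6 cols 0-1 -> outside (col miss)
  D: rows 4-5 cols 5-6 z=6 -> covers; best now B (z=4)
Winner: B at z=4

Answer: 4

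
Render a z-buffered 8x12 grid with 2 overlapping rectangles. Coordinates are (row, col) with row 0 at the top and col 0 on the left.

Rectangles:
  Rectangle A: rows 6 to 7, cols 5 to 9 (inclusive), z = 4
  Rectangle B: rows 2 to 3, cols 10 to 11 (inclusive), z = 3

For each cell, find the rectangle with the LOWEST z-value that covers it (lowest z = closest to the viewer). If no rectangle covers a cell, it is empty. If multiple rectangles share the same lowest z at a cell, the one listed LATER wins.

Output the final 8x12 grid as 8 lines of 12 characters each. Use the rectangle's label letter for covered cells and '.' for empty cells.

............
............
..........BB
..........BB
............
............
.....AAAAA..
.....AAAAA..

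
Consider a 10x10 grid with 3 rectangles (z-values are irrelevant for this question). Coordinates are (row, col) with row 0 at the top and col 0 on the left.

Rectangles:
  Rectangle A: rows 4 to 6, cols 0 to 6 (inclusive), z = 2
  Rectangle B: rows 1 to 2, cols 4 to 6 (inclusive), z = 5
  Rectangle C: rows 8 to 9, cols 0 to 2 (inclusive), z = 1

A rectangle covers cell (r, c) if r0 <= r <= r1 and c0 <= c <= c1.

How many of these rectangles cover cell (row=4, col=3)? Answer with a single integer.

Answer: 1

Derivation:
Check cell (4,3):
  A: rows 4-6 cols 0-6 -> covers
  B: rows 1-2 cols 4-6 -> outside (row miss)
  C: rows 8-9 cols 0-2 -> outside (row miss)
Count covering = 1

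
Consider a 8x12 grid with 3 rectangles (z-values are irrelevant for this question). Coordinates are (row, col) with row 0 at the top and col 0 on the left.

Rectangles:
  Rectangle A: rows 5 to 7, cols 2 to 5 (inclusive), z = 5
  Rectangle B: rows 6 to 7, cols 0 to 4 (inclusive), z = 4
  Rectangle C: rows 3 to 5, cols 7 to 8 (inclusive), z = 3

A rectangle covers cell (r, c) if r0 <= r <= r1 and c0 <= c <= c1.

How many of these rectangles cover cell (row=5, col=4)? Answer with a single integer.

Answer: 1

Derivation:
Check cell (5,4):
  A: rows 5-7 cols 2-5 -> covers
  B: rows 6-7 cols 0-4 -> outside (row miss)
  C: rows 3-5 cols 7-8 -> outside (col miss)
Count covering = 1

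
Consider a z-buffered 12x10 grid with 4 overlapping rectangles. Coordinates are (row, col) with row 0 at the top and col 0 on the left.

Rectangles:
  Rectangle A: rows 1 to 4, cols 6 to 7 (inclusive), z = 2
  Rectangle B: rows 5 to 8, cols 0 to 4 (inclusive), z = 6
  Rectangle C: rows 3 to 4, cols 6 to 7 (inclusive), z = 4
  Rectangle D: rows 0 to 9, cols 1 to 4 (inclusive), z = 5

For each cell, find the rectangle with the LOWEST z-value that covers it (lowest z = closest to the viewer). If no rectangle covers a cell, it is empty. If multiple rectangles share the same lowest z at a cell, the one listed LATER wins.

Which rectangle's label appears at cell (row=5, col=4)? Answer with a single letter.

Answer: D

Derivation:
Check cell (5,4):
  A: rows 1-4 cols 6-7 -> outside (row miss)
  B: rows 5-8 cols 0-4 z=6 -> covers; best now B (z=6)
  C: rows 3-4 cols 6-7 -> outside (row miss)
  D: rows 0-9 cols 1-4 z=5 -> covers; best now D (z=5)
Winner: D at z=5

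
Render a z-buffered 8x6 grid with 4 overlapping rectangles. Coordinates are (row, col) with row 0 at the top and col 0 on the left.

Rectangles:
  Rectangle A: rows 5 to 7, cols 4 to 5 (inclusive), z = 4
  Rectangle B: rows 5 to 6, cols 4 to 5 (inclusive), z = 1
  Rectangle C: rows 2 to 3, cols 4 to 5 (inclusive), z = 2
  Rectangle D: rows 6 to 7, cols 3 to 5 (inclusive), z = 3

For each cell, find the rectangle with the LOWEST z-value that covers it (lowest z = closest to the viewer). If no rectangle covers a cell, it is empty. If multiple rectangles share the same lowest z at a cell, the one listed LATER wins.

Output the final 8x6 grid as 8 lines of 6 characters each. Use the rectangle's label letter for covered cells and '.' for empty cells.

......
......
....CC
....CC
......
....BB
...DBB
...DDD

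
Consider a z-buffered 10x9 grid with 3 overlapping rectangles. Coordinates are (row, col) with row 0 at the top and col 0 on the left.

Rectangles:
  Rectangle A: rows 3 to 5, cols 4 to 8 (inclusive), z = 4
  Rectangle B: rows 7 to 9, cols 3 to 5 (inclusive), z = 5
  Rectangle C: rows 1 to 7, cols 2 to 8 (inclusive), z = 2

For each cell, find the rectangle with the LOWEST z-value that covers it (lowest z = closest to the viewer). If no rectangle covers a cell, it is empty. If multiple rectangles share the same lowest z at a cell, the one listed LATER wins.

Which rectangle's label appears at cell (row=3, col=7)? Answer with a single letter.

Answer: C

Derivation:
Check cell (3,7):
  A: rows 3-5 cols 4-8 z=4 -> covers; best now A (z=4)
  B: rows 7-9 cols 3-5 -> outside (row miss)
  C: rows 1-7 cols 2-8 z=2 -> covers; best now C (z=2)
Winner: C at z=2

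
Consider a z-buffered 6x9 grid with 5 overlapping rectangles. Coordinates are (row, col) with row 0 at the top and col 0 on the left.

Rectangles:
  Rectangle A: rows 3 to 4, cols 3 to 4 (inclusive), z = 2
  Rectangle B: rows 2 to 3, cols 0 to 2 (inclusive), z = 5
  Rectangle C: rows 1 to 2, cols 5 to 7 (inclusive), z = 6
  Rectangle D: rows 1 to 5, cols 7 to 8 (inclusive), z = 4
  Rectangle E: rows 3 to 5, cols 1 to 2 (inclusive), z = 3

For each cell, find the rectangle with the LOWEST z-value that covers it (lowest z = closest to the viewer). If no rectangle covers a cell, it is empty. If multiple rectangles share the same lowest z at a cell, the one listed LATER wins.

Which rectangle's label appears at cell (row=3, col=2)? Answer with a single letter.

Answer: E

Derivation:
Check cell (3,2):
  A: rows 3-4 cols 3-4 -> outside (col miss)
  B: rows 2-3 cols 0-2 z=5 -> covers; best now B (z=5)
  C: rows 1-2 cols 5-7 -> outside (row miss)
  D: rows 1-5 cols 7-8 -> outside (col miss)
  E: rows 3-5 cols 1-2 z=3 -> covers; best now E (z=3)
Winner: E at z=3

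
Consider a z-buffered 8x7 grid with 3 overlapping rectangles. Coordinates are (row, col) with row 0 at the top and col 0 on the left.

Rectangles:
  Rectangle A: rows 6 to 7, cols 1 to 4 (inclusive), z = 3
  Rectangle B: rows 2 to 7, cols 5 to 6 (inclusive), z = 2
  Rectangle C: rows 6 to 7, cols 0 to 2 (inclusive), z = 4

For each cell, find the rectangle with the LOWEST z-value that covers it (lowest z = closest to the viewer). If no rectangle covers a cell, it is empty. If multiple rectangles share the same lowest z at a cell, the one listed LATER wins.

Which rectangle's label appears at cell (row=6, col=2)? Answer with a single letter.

Check cell (6,2):
  A: rows 6-7 cols 1-4 z=3 -> covers; best now A (z=3)
  B: rows 2-7 cols 5-6 -> outside (col miss)
  C: rows 6-7 cols 0-2 z=4 -> covers; best now A (z=3)
Winner: A at z=3

Answer: A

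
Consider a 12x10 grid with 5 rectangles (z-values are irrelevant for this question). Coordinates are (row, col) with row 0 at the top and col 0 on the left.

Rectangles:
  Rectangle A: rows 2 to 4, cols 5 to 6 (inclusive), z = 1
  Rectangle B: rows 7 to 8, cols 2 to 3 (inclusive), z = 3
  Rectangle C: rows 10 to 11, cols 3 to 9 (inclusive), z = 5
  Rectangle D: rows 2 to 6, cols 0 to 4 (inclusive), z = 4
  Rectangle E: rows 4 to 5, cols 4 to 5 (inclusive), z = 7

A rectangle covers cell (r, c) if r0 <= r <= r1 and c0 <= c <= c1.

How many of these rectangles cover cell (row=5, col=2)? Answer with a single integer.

Check cell (5,2):
  A: rows 2-4 cols 5-6 -> outside (row miss)
  B: rows 7-8 cols 2-3 -> outside (row miss)
  C: rows 10-11 cols 3-9 -> outside (row miss)
  D: rows 2-6 cols 0-4 -> covers
  E: rows 4-5 cols 4-5 -> outside (col miss)
Count covering = 1

Answer: 1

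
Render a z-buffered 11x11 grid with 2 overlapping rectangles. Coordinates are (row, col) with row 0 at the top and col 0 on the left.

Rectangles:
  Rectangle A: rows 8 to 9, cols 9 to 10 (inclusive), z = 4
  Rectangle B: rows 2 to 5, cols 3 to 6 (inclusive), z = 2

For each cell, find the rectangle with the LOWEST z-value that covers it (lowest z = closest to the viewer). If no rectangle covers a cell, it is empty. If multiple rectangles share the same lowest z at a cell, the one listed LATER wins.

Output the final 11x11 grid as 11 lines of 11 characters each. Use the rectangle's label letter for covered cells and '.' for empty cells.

...........
...........
...BBBB....
...BBBB....
...BBBB....
...BBBB....
...........
...........
.........AA
.........AA
...........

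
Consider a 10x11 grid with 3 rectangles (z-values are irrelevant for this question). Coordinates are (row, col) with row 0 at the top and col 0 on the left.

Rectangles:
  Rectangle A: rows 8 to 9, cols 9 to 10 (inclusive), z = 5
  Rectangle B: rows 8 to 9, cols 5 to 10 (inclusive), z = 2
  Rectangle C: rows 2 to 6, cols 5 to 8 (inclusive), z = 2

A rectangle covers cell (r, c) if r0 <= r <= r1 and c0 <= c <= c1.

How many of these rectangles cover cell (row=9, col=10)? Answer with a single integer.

Answer: 2

Derivation:
Check cell (9,10):
  A: rows 8-9 cols 9-10 -> covers
  B: rows 8-9 cols 5-10 -> covers
  C: rows 2-6 cols 5-8 -> outside (row miss)
Count covering = 2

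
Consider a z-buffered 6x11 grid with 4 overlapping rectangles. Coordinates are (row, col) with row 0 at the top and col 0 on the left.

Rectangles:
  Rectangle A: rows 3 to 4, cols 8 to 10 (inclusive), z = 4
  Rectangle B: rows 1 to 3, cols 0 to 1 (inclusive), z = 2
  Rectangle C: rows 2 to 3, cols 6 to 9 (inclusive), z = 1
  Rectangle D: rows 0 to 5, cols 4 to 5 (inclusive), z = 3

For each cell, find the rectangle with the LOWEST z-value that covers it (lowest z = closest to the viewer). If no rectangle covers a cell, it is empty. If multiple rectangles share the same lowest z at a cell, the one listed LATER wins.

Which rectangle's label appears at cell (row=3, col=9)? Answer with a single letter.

Check cell (3,9):
  A: rows 3-4 cols 8-10 z=4 -> covers; best now A (z=4)
  B: rows 1-3 cols 0-1 -> outside (col miss)
  C: rows 2-3 cols 6-9 z=1 -> covers; best now C (z=1)
  D: rows 0-5 cols 4-5 -> outside (col miss)
Winner: C at z=1

Answer: C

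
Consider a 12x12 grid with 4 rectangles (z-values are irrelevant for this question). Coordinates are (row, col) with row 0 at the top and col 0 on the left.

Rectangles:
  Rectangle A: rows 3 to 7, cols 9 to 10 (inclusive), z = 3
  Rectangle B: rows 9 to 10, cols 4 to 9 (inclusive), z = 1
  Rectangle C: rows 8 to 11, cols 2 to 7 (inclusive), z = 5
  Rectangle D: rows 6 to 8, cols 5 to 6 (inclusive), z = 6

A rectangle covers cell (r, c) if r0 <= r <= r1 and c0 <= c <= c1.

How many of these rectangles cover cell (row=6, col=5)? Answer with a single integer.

Answer: 1

Derivation:
Check cell (6,5):
  A: rows 3-7 cols 9-10 -> outside (col miss)
  B: rows 9-10 cols 4-9 -> outside (row miss)
  C: rows 8-11 cols 2-7 -> outside (row miss)
  D: rows 6-8 cols 5-6 -> covers
Count covering = 1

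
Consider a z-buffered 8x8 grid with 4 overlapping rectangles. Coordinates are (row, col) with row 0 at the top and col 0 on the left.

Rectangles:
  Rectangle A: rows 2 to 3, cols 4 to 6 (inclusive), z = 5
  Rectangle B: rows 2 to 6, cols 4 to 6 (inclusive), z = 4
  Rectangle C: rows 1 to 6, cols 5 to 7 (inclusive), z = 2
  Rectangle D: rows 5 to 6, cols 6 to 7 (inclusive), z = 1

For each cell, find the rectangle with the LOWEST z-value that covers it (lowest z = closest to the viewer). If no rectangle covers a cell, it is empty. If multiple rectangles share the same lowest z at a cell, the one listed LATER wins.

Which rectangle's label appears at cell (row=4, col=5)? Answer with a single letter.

Answer: C

Derivation:
Check cell (4,5):
  A: rows 2-3 cols 4-6 -> outside (row miss)
  B: rows 2-6 cols 4-6 z=4 -> covers; best now B (z=4)
  C: rows 1-6 cols 5-7 z=2 -> covers; best now C (z=2)
  D: rows 5-6 cols 6-7 -> outside (row miss)
Winner: C at z=2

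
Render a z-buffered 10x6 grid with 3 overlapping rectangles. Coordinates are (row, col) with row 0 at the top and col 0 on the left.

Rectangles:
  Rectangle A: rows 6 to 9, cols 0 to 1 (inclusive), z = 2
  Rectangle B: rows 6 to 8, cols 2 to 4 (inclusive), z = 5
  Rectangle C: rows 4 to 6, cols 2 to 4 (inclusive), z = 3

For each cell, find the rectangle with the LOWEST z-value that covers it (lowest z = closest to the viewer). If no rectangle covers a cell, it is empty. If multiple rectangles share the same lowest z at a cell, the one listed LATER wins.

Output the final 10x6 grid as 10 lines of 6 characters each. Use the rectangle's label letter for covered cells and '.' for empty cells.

......
......
......
......
..CCC.
..CCC.
AACCC.
AABBB.
AABBB.
AA....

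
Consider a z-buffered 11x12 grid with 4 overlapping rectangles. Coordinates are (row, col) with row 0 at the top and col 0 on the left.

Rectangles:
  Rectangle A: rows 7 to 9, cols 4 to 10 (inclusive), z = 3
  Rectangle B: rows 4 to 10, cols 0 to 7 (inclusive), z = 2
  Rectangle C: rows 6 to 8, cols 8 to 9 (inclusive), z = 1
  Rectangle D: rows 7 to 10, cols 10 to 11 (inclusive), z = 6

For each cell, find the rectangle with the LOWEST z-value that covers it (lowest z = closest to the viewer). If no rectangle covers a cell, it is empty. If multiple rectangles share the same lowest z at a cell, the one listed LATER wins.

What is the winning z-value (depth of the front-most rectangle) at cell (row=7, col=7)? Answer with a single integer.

Check cell (7,7):
  A: rows 7-9 cols 4-10 z=3 -> covers; best now A (z=3)
  B: rows 4-10 cols 0-7 z=2 -> covers; best now B (z=2)
  C: rows 6-8 cols 8-9 -> outside (col miss)
  D: rows 7-10 cols 10-11 -> outside (col miss)
Winner: B at z=2

Answer: 2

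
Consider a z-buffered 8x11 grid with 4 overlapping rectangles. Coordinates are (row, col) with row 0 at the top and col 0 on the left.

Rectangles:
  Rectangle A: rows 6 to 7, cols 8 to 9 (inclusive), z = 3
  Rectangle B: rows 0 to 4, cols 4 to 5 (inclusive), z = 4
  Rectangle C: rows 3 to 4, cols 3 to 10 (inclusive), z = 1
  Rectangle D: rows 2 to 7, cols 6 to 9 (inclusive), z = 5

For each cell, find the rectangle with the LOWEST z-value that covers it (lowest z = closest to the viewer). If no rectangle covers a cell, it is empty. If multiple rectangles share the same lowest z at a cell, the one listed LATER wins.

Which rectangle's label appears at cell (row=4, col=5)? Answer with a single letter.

Answer: C

Derivation:
Check cell (4,5):
  A: rows 6-7 cols 8-9 -> outside (row miss)
  B: rows 0-4 cols 4-5 z=4 -> covers; best now B (z=4)
  C: rows 3-4 cols 3-10 z=1 -> covers; best now C (z=1)
  D: rows 2-7 cols 6-9 -> outside (col miss)
Winner: C at z=1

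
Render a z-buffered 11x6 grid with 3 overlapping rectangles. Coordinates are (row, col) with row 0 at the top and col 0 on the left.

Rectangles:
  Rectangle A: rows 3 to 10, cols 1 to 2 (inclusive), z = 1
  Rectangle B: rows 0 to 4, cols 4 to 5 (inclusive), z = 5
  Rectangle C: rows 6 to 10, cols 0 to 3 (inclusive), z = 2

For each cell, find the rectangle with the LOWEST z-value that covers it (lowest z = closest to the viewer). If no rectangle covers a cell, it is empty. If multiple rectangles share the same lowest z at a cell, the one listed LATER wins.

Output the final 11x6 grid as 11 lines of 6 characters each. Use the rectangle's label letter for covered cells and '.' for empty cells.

....BB
....BB
....BB
.AA.BB
.AA.BB
.AA...
CAAC..
CAAC..
CAAC..
CAAC..
CAAC..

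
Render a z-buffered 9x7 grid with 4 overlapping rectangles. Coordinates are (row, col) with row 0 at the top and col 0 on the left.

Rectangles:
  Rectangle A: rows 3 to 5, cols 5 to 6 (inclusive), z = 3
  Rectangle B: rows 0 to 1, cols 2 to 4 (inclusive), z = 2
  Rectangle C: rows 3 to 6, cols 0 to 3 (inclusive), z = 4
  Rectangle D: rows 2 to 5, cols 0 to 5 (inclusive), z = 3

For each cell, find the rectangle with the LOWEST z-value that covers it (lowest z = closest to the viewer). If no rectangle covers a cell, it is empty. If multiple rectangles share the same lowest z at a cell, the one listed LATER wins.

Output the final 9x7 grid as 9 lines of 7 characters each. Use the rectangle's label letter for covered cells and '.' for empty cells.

..BBB..
..BBB..
DDDDDD.
DDDDDDA
DDDDDDA
DDDDDDA
CCCC...
.......
.......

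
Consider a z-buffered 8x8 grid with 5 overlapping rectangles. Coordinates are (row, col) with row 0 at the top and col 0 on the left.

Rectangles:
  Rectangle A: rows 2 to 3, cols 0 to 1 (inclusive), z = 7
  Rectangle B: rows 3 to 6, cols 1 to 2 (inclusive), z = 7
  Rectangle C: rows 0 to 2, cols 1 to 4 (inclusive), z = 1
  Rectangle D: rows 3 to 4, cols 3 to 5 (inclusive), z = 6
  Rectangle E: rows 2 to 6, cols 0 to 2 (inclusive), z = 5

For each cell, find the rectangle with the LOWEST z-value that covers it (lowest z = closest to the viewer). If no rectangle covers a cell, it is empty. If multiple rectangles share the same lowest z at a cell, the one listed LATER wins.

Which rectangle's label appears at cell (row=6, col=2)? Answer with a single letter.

Check cell (6,2):
  A: rows 2-3 cols 0-1 -> outside (row miss)
  B: rows 3-6 cols 1-2 z=7 -> covers; best now B (z=7)
  C: rows 0-2 cols 1-4 -> outside (row miss)
  D: rows 3-4 cols 3-5 -> outside (row miss)
  E: rows 2-6 cols 0-2 z=5 -> covers; best now E (z=5)
Winner: E at z=5

Answer: E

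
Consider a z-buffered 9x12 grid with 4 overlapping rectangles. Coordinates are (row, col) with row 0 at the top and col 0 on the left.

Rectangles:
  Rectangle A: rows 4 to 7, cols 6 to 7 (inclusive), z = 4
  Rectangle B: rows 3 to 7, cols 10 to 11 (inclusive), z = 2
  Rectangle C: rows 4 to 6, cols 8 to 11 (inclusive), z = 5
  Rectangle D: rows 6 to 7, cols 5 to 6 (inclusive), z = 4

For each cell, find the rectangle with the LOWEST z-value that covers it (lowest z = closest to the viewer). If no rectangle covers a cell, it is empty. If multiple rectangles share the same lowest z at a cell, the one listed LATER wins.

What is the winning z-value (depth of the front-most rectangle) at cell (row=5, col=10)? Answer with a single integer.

Check cell (5,10):
  A: rows 4-7 cols 6-7 -> outside (col miss)
  B: rows 3-7 cols 10-11 z=2 -> covers; best now B (z=2)
  C: rows 4-6 cols 8-11 z=5 -> covers; best now B (z=2)
  D: rows 6-7 cols 5-6 -> outside (row miss)
Winner: B at z=2

Answer: 2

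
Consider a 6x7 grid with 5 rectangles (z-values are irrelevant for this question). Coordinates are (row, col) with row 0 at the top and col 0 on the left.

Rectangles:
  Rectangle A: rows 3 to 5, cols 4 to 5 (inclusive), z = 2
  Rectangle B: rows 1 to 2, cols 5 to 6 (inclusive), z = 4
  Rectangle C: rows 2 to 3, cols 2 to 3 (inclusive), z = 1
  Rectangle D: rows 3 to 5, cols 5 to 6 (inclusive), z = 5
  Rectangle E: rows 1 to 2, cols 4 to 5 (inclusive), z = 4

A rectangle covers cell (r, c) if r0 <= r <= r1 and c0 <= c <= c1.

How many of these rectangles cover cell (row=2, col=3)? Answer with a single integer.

Answer: 1

Derivation:
Check cell (2,3):
  A: rows 3-5 cols 4-5 -> outside (row miss)
  B: rows 1-2 cols 5-6 -> outside (col miss)
  C: rows 2-3 cols 2-3 -> covers
  D: rows 3-5 cols 5-6 -> outside (row miss)
  E: rows 1-2 cols 4-5 -> outside (col miss)
Count covering = 1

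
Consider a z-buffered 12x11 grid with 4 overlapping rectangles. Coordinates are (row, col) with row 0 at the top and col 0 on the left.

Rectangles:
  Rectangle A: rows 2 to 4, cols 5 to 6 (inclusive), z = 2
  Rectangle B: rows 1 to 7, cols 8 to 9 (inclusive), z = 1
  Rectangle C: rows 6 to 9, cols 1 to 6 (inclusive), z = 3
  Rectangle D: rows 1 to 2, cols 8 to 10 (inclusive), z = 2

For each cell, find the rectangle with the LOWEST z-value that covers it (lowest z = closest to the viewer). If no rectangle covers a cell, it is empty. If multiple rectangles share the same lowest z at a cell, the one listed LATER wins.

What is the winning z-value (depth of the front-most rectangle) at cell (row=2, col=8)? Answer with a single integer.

Check cell (2,8):
  A: rows 2-4 cols 5-6 -> outside (col miss)
  B: rows 1-7 cols 8-9 z=1 -> covers; best now B (z=1)
  C: rows 6-9 cols 1-6 -> outside (row miss)
  D: rows 1-2 cols 8-10 z=2 -> covers; best now B (z=1)
Winner: B at z=1

Answer: 1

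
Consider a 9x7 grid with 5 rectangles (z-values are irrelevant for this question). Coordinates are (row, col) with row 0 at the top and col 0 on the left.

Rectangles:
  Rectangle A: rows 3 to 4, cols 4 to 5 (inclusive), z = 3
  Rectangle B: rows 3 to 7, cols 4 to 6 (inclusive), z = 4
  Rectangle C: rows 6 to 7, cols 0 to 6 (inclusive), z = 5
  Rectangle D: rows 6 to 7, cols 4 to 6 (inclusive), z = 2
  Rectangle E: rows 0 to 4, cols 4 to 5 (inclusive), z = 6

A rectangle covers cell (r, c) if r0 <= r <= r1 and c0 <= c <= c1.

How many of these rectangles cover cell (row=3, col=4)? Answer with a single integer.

Check cell (3,4):
  A: rows 3-4 cols 4-5 -> covers
  B: rows 3-7 cols 4-6 -> covers
  C: rows 6-7 cols 0-6 -> outside (row miss)
  D: rows 6-7 cols 4-6 -> outside (row miss)
  E: rows 0-4 cols 4-5 -> covers
Count covering = 3

Answer: 3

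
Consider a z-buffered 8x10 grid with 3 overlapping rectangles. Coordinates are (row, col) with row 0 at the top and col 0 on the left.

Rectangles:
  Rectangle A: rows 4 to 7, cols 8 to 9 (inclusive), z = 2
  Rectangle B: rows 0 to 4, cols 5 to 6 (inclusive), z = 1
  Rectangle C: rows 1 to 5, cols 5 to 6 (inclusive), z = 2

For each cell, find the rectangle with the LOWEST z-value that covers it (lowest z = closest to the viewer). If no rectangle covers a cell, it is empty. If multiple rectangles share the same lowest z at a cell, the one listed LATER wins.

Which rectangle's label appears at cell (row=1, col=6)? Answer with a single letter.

Check cell (1,6):
  A: rows 4-7 cols 8-9 -> outside (row miss)
  B: rows 0-4 cols 5-6 z=1 -> covers; best now B (z=1)
  C: rows 1-5 cols 5-6 z=2 -> covers; best now B (z=1)
Winner: B at z=1

Answer: B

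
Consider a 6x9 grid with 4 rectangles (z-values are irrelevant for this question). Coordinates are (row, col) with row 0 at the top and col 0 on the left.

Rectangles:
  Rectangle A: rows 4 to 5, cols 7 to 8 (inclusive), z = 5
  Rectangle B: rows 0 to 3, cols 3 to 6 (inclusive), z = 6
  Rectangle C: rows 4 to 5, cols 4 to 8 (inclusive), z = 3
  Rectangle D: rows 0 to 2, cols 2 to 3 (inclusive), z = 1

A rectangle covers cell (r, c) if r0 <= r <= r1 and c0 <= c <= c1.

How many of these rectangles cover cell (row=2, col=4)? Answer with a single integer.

Answer: 1

Derivation:
Check cell (2,4):
  A: rows 4-5 cols 7-8 -> outside (row miss)
  B: rows 0-3 cols 3-6 -> covers
  C: rows 4-5 cols 4-8 -> outside (row miss)
  D: rows 0-2 cols 2-3 -> outside (col miss)
Count covering = 1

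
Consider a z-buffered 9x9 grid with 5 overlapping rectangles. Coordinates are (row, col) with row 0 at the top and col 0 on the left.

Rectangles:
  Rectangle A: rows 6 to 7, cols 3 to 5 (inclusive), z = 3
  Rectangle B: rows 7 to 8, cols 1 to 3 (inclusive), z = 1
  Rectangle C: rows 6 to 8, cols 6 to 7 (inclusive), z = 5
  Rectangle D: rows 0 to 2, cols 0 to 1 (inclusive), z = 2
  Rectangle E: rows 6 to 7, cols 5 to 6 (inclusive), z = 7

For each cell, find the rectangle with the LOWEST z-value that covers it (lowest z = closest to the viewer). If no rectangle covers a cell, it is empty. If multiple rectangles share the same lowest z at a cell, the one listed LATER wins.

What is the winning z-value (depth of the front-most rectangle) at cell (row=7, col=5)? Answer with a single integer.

Answer: 3

Derivation:
Check cell (7,5):
  A: rows 6-7 cols 3-5 z=3 -> covers; best now A (z=3)
  B: rows 7-8 cols 1-3 -> outside (col miss)
  C: rows 6-8 cols 6-7 -> outside (col miss)
  D: rows 0-2 cols 0-1 -> outside (row miss)
  E: rows 6-7 cols 5-6 z=7 -> covers; best now A (z=3)
Winner: A at z=3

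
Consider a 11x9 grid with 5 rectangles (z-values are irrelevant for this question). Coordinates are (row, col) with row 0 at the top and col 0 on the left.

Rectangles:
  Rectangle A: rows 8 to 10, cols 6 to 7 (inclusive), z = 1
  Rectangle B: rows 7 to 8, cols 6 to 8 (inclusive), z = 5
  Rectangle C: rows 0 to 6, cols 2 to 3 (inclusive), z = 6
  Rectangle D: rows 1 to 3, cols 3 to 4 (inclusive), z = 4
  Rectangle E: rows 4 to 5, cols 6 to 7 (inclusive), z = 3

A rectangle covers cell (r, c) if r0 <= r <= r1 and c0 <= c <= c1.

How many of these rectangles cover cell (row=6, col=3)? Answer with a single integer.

Check cell (6,3):
  A: rows 8-10 cols 6-7 -> outside (row miss)
  B: rows 7-8 cols 6-8 -> outside (row miss)
  C: rows 0-6 cols 2-3 -> covers
  D: rows 1-3 cols 3-4 -> outside (row miss)
  E: rows 4-5 cols 6-7 -> outside (row miss)
Count covering = 1

Answer: 1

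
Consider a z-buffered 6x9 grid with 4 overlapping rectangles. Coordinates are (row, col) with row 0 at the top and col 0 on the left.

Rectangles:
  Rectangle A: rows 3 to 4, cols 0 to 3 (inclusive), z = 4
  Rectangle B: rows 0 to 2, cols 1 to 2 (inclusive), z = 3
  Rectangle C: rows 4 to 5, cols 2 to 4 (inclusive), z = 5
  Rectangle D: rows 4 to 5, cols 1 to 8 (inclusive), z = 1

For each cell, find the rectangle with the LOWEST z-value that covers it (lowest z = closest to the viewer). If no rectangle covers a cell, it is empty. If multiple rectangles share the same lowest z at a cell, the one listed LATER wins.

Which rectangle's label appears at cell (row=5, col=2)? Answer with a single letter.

Check cell (5,2):
  A: rows 3-4 cols 0-3 -> outside (row miss)
  B: rows 0-2 cols 1-2 -> outside (row miss)
  C: rows 4-5 cols 2-4 z=5 -> covers; best now C (z=5)
  D: rows 4-5 cols 1-8 z=1 -> covers; best now D (z=1)
Winner: D at z=1

Answer: D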